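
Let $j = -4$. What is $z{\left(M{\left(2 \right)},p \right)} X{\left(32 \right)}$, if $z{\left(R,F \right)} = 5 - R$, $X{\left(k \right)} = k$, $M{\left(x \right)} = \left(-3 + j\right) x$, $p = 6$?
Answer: $608$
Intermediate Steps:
$M{\left(x \right)} = - 7 x$ ($M{\left(x \right)} = \left(-3 - 4\right) x = - 7 x$)
$z{\left(M{\left(2 \right)},p \right)} X{\left(32 \right)} = \left(5 - \left(-7\right) 2\right) 32 = \left(5 - -14\right) 32 = \left(5 + 14\right) 32 = 19 \cdot 32 = 608$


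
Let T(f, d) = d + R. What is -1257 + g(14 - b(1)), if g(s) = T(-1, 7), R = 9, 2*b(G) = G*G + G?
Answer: -1241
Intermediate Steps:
b(G) = G/2 + G²/2 (b(G) = (G*G + G)/2 = (G² + G)/2 = (G + G²)/2 = G/2 + G²/2)
T(f, d) = 9 + d (T(f, d) = d + 9 = 9 + d)
g(s) = 16 (g(s) = 9 + 7 = 16)
-1257 + g(14 - b(1)) = -1257 + 16 = -1241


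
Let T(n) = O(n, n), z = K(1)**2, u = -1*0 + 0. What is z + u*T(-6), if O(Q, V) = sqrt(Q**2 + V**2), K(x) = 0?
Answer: 0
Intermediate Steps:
u = 0 (u = 0 + 0 = 0)
z = 0 (z = 0**2 = 0)
T(n) = sqrt(2)*sqrt(n**2) (T(n) = sqrt(n**2 + n**2) = sqrt(2*n**2) = sqrt(2)*sqrt(n**2))
z + u*T(-6) = 0 + 0*(sqrt(2)*sqrt((-6)**2)) = 0 + 0*(sqrt(2)*sqrt(36)) = 0 + 0*(sqrt(2)*6) = 0 + 0*(6*sqrt(2)) = 0 + 0 = 0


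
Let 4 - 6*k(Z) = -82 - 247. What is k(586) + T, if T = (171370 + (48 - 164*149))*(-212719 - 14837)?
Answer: -66893271873/2 ≈ -3.3447e+10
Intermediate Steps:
k(Z) = 111/2 (k(Z) = 2/3 - (-82 - 247)/6 = 2/3 - 1/6*(-329) = 2/3 + 329/6 = 111/2)
T = -33446635992 (T = (171370 + (48 - 24436))*(-227556) = (171370 - 24388)*(-227556) = 146982*(-227556) = -33446635992)
k(586) + T = 111/2 - 33446635992 = -66893271873/2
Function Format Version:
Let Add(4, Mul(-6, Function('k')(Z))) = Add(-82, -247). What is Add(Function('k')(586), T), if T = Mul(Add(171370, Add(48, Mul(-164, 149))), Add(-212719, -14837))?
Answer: Rational(-66893271873, 2) ≈ -3.3447e+10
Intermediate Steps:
Function('k')(Z) = Rational(111, 2) (Function('k')(Z) = Add(Rational(2, 3), Mul(Rational(-1, 6), Add(-82, -247))) = Add(Rational(2, 3), Mul(Rational(-1, 6), -329)) = Add(Rational(2, 3), Rational(329, 6)) = Rational(111, 2))
T = -33446635992 (T = Mul(Add(171370, Add(48, -24436)), -227556) = Mul(Add(171370, -24388), -227556) = Mul(146982, -227556) = -33446635992)
Add(Function('k')(586), T) = Add(Rational(111, 2), -33446635992) = Rational(-66893271873, 2)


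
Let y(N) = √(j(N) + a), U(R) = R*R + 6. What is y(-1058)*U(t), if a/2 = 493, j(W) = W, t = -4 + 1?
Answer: 90*I*√2 ≈ 127.28*I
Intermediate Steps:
t = -3
a = 986 (a = 2*493 = 986)
U(R) = 6 + R² (U(R) = R² + 6 = 6 + R²)
y(N) = √(986 + N) (y(N) = √(N + 986) = √(986 + N))
y(-1058)*U(t) = √(986 - 1058)*(6 + (-3)²) = √(-72)*(6 + 9) = (6*I*√2)*15 = 90*I*√2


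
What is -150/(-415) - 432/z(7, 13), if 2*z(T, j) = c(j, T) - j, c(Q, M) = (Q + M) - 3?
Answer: -17898/83 ≈ -215.64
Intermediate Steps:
c(Q, M) = -3 + M + Q (c(Q, M) = (M + Q) - 3 = -3 + M + Q)
z(T, j) = -3/2 + T/2 (z(T, j) = ((-3 + T + j) - j)/2 = (-3 + T)/2 = -3/2 + T/2)
-150/(-415) - 432/z(7, 13) = -150/(-415) - 432/(-3/2 + (1/2)*7) = -150*(-1/415) - 432/(-3/2 + 7/2) = 30/83 - 432/2 = 30/83 - 432*1/2 = 30/83 - 216 = -17898/83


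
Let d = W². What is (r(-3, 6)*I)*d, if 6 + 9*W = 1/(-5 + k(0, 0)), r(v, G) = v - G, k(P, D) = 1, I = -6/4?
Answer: 625/96 ≈ 6.5104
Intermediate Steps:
I = -3/2 (I = -6*¼ = -3/2 ≈ -1.5000)
W = -25/36 (W = -⅔ + 1/(9*(-5 + 1)) = -⅔ + (⅑)/(-4) = -⅔ + (⅑)*(-¼) = -⅔ - 1/36 = -25/36 ≈ -0.69444)
d = 625/1296 (d = (-25/36)² = 625/1296 ≈ 0.48225)
(r(-3, 6)*I)*d = ((-3 - 1*6)*(-3/2))*(625/1296) = ((-3 - 6)*(-3/2))*(625/1296) = -9*(-3/2)*(625/1296) = (27/2)*(625/1296) = 625/96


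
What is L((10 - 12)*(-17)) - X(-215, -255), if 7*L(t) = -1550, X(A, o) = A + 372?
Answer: -2649/7 ≈ -378.43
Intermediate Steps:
X(A, o) = 372 + A
L(t) = -1550/7 (L(t) = (⅐)*(-1550) = -1550/7)
L((10 - 12)*(-17)) - X(-215, -255) = -1550/7 - (372 - 215) = -1550/7 - 1*157 = -1550/7 - 157 = -2649/7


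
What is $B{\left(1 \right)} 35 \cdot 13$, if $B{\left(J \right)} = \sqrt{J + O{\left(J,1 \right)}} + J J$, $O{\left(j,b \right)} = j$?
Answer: $455 + 455 \sqrt{2} \approx 1098.5$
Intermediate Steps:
$B{\left(J \right)} = J^{2} + \sqrt{2} \sqrt{J}$ ($B{\left(J \right)} = \sqrt{J + J} + J J = \sqrt{2 J} + J^{2} = \sqrt{2} \sqrt{J} + J^{2} = J^{2} + \sqrt{2} \sqrt{J}$)
$B{\left(1 \right)} 35 \cdot 13 = \left(1^{2} + \sqrt{2} \sqrt{1}\right) 35 \cdot 13 = \left(1 + \sqrt{2} \cdot 1\right) 35 \cdot 13 = \left(1 + \sqrt{2}\right) 35 \cdot 13 = \left(35 + 35 \sqrt{2}\right) 13 = 455 + 455 \sqrt{2}$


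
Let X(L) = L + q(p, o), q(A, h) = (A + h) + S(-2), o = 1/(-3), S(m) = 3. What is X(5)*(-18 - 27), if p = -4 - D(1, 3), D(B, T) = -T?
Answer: -300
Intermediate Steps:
o = -⅓ ≈ -0.33333
p = -1 (p = -4 - (-1)*3 = -4 - 1*(-3) = -4 + 3 = -1)
q(A, h) = 3 + A + h (q(A, h) = (A + h) + 3 = 3 + A + h)
X(L) = 5/3 + L (X(L) = L + (3 - 1 - ⅓) = L + 5/3 = 5/3 + L)
X(5)*(-18 - 27) = (5/3 + 5)*(-18 - 27) = (20/3)*(-45) = -300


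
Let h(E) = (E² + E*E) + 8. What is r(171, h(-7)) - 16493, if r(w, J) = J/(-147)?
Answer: -2424577/147 ≈ -16494.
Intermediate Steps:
h(E) = 8 + 2*E² (h(E) = (E² + E²) + 8 = 2*E² + 8 = 8 + 2*E²)
r(w, J) = -J/147 (r(w, J) = J*(-1/147) = -J/147)
r(171, h(-7)) - 16493 = -(8 + 2*(-7)²)/147 - 16493 = -(8 + 2*49)/147 - 16493 = -(8 + 98)/147 - 16493 = -1/147*106 - 16493 = -106/147 - 16493 = -2424577/147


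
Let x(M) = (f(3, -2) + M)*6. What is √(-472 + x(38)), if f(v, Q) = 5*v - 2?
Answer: I*√166 ≈ 12.884*I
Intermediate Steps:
f(v, Q) = -2 + 5*v
x(M) = 78 + 6*M (x(M) = ((-2 + 5*3) + M)*6 = ((-2 + 15) + M)*6 = (13 + M)*6 = 78 + 6*M)
√(-472 + x(38)) = √(-472 + (78 + 6*38)) = √(-472 + (78 + 228)) = √(-472 + 306) = √(-166) = I*√166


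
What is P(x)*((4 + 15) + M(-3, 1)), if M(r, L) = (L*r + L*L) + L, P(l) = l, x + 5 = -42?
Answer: -846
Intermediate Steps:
x = -47 (x = -5 - 42 = -47)
M(r, L) = L + L² + L*r (M(r, L) = (L*r + L²) + L = (L² + L*r) + L = L + L² + L*r)
P(x)*((4 + 15) + M(-3, 1)) = -47*((4 + 15) + 1*(1 + 1 - 3)) = -47*(19 + 1*(-1)) = -47*(19 - 1) = -47*18 = -846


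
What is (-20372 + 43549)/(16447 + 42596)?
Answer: 23177/59043 ≈ 0.39254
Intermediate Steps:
(-20372 + 43549)/(16447 + 42596) = 23177/59043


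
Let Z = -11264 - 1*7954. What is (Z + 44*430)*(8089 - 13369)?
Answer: 1573440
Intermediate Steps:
Z = -19218 (Z = -11264 - 7954 = -19218)
(Z + 44*430)*(8089 - 13369) = (-19218 + 44*430)*(8089 - 13369) = (-19218 + 18920)*(-5280) = -298*(-5280) = 1573440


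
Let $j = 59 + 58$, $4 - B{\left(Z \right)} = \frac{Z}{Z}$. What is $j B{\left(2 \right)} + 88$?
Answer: $439$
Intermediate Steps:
$B{\left(Z \right)} = 3$ ($B{\left(Z \right)} = 4 - \frac{Z}{Z} = 4 - 1 = 3$)
$j = 117$
$j B{\left(2 \right)} + 88 = 117 \cdot 3 + 88 = 351 + 88 = 439$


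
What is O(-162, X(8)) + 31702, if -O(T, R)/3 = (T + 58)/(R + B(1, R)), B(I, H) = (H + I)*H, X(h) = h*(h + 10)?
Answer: 27770965/876 ≈ 31702.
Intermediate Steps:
X(h) = h*(10 + h)
B(I, H) = H*(H + I)
O(T, R) = -3*(58 + T)/(R + R*(1 + R)) (O(T, R) = -3*(T + 58)/(R + R*(R + 1)) = -3*(58 + T)/(R + R*(1 + R)))
O(-162, X(8)) + 31702 = 3*(-58 - 1*(-162))/(((8*(10 + 8)))*(2 + 8*(10 + 8))) + 31702 = 3*(-58 + 162)/(((8*18))*(2 + 8*18)) + 31702 = 3*104/(144*(2 + 144)) + 31702 = 3*(1/144)*104/146 + 31702 = 3*(1/144)*(1/146)*104 + 31702 = 13/876 + 31702 = 27770965/876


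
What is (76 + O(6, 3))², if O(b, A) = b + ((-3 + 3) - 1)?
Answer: 6561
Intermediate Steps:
O(b, A) = -1 + b (O(b, A) = b + (0 - 1) = b - 1 = -1 + b)
(76 + O(6, 3))² = (76 + (-1 + 6))² = (76 + 5)² = 81² = 6561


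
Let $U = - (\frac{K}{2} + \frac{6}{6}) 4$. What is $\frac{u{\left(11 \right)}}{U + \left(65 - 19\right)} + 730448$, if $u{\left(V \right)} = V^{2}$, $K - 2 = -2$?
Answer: $\frac{30678937}{42} \approx 7.3045 \cdot 10^{5}$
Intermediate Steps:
$K = 0$ ($K = 2 - 2 = 0$)
$U = -4$ ($U = - (\frac{0}{2} + \frac{6}{6}) 4 = - (0 \cdot \frac{1}{2} + 6 \cdot \frac{1}{6}) 4 = - (0 + 1) 4 = \left(-1\right) 1 \cdot 4 = \left(-1\right) 4 = -4$)
$\frac{u{\left(11 \right)}}{U + \left(65 - 19\right)} + 730448 = \frac{11^{2}}{-4 + \left(65 - 19\right)} + 730448 = \frac{1}{-4 + 46} \cdot 121 + 730448 = \frac{1}{42} \cdot 121 + 730448 = \frac{121}{42} + 730448 = \frac{30678937}{42}$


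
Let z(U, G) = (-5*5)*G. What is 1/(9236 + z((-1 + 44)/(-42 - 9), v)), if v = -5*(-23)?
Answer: 1/6361 ≈ 0.00015721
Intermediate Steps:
v = 115
z(U, G) = -25*G
1/(9236 + z((-1 + 44)/(-42 - 9), v)) = 1/(9236 - 25*115) = 1/(9236 - 2875) = 1/6361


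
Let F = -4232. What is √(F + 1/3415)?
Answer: I*√49354532785/3415 ≈ 65.054*I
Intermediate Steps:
√(F + 1/3415) = √(-4232 + 1/3415) = √(-14452279/3415) = I*√49354532785/3415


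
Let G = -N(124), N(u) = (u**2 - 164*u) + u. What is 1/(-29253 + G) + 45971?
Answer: 1122473906/24417 ≈ 45971.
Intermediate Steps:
N(u) = u**2 - 163*u
G = 4836 (G = -124*(-163 + 124) = -124*(-39) = -1*(-4836) = 4836)
1/(-29253 + G) + 45971 = 1/(-29253 + 4836) + 45971 = 1/(-24417) + 45971 = -1/24417 + 45971 = 1122473906/24417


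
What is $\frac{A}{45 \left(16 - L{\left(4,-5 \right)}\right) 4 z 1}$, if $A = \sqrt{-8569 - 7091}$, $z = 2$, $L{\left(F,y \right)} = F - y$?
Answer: $\frac{i \sqrt{435}}{420} \approx 0.049659 i$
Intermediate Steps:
$A = 6 i \sqrt{435}$ ($A = \sqrt{-15660} = 6 i \sqrt{435} \approx 125.14 i$)
$\frac{A}{45 \left(16 - L{\left(4,-5 \right)}\right) 4 z 1} = \frac{6 i \sqrt{435}}{45 \left(16 - \left(4 - -5\right)\right) 4 \cdot 2 \cdot 1} = \frac{6 i \sqrt{435}}{45 \left(16 - \left(4 + 5\right)\right) 4 \cdot 2} = \frac{6 i \sqrt{435}}{45 \left(16 - 9\right) 8} = \frac{6 i \sqrt{435}}{45 \cdot 7 \cdot 8} = \frac{6 i \sqrt{435}}{315 \cdot 8} = \frac{6 i \sqrt{435}}{2520} = 6 i \sqrt{435} \cdot \frac{1}{2520} = \frac{i \sqrt{435}}{420}$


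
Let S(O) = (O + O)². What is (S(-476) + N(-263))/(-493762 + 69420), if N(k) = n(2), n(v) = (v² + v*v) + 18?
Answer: -453165/212171 ≈ -2.1358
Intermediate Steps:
n(v) = 18 + 2*v² (n(v) = (v² + v²) + 18 = 2*v² + 18 = 18 + 2*v²)
N(k) = 26 (N(k) = 18 + 2*2² = 18 + 2*4 = 18 + 8 = 26)
S(O) = 4*O² (S(O) = (2*O)² = 4*O²)
(S(-476) + N(-263))/(-493762 + 69420) = (4*(-476)² + 26)/(-493762 + 69420) = (4*226576 + 26)/(-424342) = (906304 + 26)*(-1/424342) = 906330*(-1/424342) = -453165/212171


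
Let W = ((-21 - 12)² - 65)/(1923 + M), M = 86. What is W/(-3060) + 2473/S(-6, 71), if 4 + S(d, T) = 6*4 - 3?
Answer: 223571309/1536885 ≈ 145.47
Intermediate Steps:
S(d, T) = 17 (S(d, T) = -4 + (6*4 - 3) = -4 + (24 - 3) = -4 + 21 = 17)
W = 1024/2009 (W = ((-21 - 12)² - 65)/(1923 + 86) = ((-33)² - 65)/2009 = (1089 - 65)*(1/2009) = 1024*(1/2009) = 1024/2009 ≈ 0.50971)
W/(-3060) + 2473/S(-6, 71) = (1024/2009)/(-3060) + 2473/17 = (1024/2009)*(-1/3060) + 2473*(1/17) = -256/1536885 + 2473/17 = 223571309/1536885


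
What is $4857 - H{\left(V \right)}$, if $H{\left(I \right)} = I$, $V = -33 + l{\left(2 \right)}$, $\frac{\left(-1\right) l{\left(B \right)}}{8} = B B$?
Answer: $4922$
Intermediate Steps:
$l{\left(B \right)} = - 8 B^{2}$ ($l{\left(B \right)} = - 8 B B = - 8 B^{2}$)
$V = -65$ ($V = -33 - 8 \cdot 2^{2} = -33 - 32 = -65$)
$4857 - H{\left(V \right)} = 4857 - -65 = 4857 + 65 = 4922$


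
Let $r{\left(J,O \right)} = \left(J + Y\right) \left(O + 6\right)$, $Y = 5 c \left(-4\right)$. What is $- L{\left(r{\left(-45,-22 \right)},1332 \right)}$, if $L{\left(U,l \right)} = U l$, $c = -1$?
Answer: $-532800$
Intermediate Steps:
$Y = 20$ ($Y = 5 \left(-1\right) \left(-4\right) = \left(-5\right) \left(-4\right) = 20$)
$r{\left(J,O \right)} = \left(6 + O\right) \left(20 + J\right)$ ($r{\left(J,O \right)} = \left(J + 20\right) \left(O + 6\right) = \left(20 + J\right) \left(6 + O\right) = \left(6 + O\right) \left(20 + J\right)$)
$- L{\left(r{\left(-45,-22 \right)},1332 \right)} = - \left(120 + 6 \left(-45\right) + 20 \left(-22\right) - -990\right) 1332 = - \left(120 - 270 - 440 + 990\right) 1332 = - 400 \cdot 1332 = \left(-1\right) 532800 = -532800$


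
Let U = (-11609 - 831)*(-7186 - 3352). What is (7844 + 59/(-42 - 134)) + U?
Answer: 23073699205/176 ≈ 1.3110e+8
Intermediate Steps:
U = 131092720 (U = -12440*(-10538) = 131092720)
(7844 + 59/(-42 - 134)) + U = (7844 + 59/(-42 - 134)) + 131092720 = (7844 + 59/(-176)) + 131092720 = (7844 - 1/176*59) + 131092720 = (7844 - 59/176) + 131092720 = 1380485/176 + 131092720 = 23073699205/176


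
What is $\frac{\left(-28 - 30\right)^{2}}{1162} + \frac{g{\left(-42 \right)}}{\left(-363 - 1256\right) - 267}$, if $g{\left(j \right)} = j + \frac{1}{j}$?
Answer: $\frac{2740001}{939228} \approx 2.9173$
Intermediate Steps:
$\frac{\left(-28 - 30\right)^{2}}{1162} + \frac{g{\left(-42 \right)}}{\left(-363 - 1256\right) - 267} = \frac{\left(-28 - 30\right)^{2}}{1162} + \frac{-42 + \frac{1}{-42}}{\left(-363 - 1256\right) - 267} = \left(-58\right)^{2} \cdot \frac{1}{1162} + \frac{-42 - \frac{1}{42}}{-1619 - 267} = 3364 \cdot \frac{1}{1162} - \frac{1765}{42 \left(-1886\right)} = \frac{1682}{581} - - \frac{1765}{79212} = \frac{1682}{581} + \frac{1765}{79212} = \frac{2740001}{939228}$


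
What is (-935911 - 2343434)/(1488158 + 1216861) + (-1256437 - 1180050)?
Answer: -2196915635866/901673 ≈ -2.4365e+6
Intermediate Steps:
(-935911 - 2343434)/(1488158 + 1216861) + (-1256437 - 1180050) = -3279345/2705019 - 2436487 = -3279345*1/2705019 - 2436487 = -1093115/901673 - 2436487 = -2196915635866/901673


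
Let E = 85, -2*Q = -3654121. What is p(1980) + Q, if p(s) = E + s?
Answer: 3658251/2 ≈ 1.8291e+6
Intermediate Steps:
Q = 3654121/2 (Q = -1/2*(-3654121) = 3654121/2 ≈ 1.8271e+6)
p(s) = 85 + s
p(1980) + Q = (85 + 1980) + 3654121/2 = 2065 + 3654121/2 = 3658251/2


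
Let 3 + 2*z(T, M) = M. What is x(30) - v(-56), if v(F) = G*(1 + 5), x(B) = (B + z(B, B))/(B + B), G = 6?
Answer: -1411/40 ≈ -35.275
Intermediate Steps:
z(T, M) = -3/2 + M/2
x(B) = (-3/2 + 3*B/2)/(2*B) (x(B) = (B + (-3/2 + B/2))/(B + B) = (-3/2 + 3*B/2)/((2*B)) = (-3/2 + 3*B/2)*(1/(2*B)) = (-3/2 + 3*B/2)/(2*B))
v(F) = 36 (v(F) = 6*(1 + 5) = 6*6 = 36)
x(30) - v(-56) = (3/4)*(-1 + 30)/30 - 1*36 = (3/4)*(1/30)*29 - 36 = 29/40 - 36 = -1411/40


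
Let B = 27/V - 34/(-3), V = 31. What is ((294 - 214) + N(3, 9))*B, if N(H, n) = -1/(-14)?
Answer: 1272335/1302 ≈ 977.22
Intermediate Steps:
N(H, n) = 1/14 (N(H, n) = -1*(-1/14) = 1/14)
B = 1135/93 (B = 27/31 - 34/(-3) = 27*(1/31) - 34*(-⅓) = 27/31 + 34/3 = 1135/93 ≈ 12.204)
((294 - 214) + N(3, 9))*B = ((294 - 214) + 1/14)*(1135/93) = (80 + 1/14)*(1135/93) = (1121/14)*(1135/93) = 1272335/1302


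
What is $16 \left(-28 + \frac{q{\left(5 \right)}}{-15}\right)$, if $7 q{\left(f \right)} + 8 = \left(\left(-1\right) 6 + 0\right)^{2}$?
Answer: $- \frac{6784}{15} \approx -452.27$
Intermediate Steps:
$q{\left(f \right)} = 4$ ($q{\left(f \right)} = - \frac{8}{7} + \frac{\left(\left(-1\right) 6 + 0\right)^{2}}{7} = - \frac{8}{7} + \frac{\left(-6 + 0\right)^{2}}{7} = - \frac{8}{7} + \frac{\left(-6\right)^{2}}{7} = - \frac{8}{7} + \frac{1}{7} \cdot 36 = - \frac{8}{7} + \frac{36}{7} = 4$)
$16 \left(-28 + \frac{q{\left(5 \right)}}{-15}\right) = 16 \left(-28 + \frac{4}{-15}\right) = 16 \left(-28 + 4 \left(- \frac{1}{15}\right)\right) = 16 \left(-28 - \frac{4}{15}\right) = 16 \left(- \frac{424}{15}\right) = - \frac{6784}{15}$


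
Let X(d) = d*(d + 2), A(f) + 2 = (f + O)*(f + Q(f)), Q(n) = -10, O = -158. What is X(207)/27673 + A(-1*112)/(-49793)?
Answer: 1242701285/1377921689 ≈ 0.90187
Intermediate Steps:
A(f) = -2 + (-158 + f)*(-10 + f) (A(f) = -2 + (f - 158)*(f - 10) = -2 + (-158 + f)*(-10 + f))
X(d) = d*(2 + d)
X(207)/27673 + A(-1*112)/(-49793) = (207*(2 + 207))/27673 + (1578 + (-1*112)**2 - (-168)*112)/(-49793) = (207*209)*(1/27673) + (1578 + (-112)**2 - 168*(-112))*(-1/49793) = 43263*(1/27673) + (1578 + 12544 + 18816)*(-1/49793) = 43263/27673 + 32938*(-1/49793) = 43263/27673 - 32938/49793 = 1242701285/1377921689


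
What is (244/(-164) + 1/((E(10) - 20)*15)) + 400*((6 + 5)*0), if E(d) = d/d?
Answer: -17426/11685 ≈ -1.4913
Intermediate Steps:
E(d) = 1
(244/(-164) + 1/((E(10) - 20)*15)) + 400*((6 + 5)*0) = (244/(-164) + 1/((1 - 20)*15)) + 400*((6 + 5)*0) = (244*(-1/164) + (1/15)/(-19)) + 400*(11*0) = (-61/41 - 1/19*1/15) + 400*0 = (-61/41 - 1/285) + 0 = -17426/11685 + 0 = -17426/11685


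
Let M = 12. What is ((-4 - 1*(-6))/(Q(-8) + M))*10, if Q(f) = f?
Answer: 5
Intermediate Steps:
((-4 - 1*(-6))/(Q(-8) + M))*10 = ((-4 - 1*(-6))/(-8 + 12))*10 = ((-4 + 6)/4)*10 = ((¼)*2)*10 = (½)*10 = 5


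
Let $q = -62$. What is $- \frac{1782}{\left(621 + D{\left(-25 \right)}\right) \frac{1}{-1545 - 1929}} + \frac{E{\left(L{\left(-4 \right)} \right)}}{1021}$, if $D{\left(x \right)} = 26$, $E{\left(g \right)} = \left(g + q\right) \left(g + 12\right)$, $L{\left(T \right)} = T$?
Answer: $\frac{6320330412}{660587} \approx 9567.8$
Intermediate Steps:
$E{\left(g \right)} = \left(-62 + g\right) \left(12 + g\right)$ ($E{\left(g \right)} = \left(g - 62\right) \left(g + 12\right) = \left(-62 + g\right) \left(12 + g\right)$)
$- \frac{1782}{\left(621 + D{\left(-25 \right)}\right) \frac{1}{-1545 - 1929}} + \frac{E{\left(L{\left(-4 \right)} \right)}}{1021} = - \frac{1782}{\left(621 + 26\right) \frac{1}{-1545 - 1929}} + \frac{-744 + \left(-4\right)^{2} - -200}{1021} = - \frac{1782}{647 \frac{1}{-3474}} + \left(-744 + 16 + 200\right) \frac{1}{1021} = - \frac{1782}{647 \left(- \frac{1}{3474}\right)} - \frac{528}{1021} = - \frac{1782}{- \frac{647}{3474}} - \frac{528}{1021} = \left(-1782\right) \left(- \frac{3474}{647}\right) - \frac{528}{1021} = \frac{6190668}{647} - \frac{528}{1021} = \frac{6320330412}{660587}$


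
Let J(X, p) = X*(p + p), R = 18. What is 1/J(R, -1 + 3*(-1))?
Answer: -1/144 ≈ -0.0069444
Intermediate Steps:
J(X, p) = 2*X*p (J(X, p) = X*(2*p) = 2*X*p)
1/J(R, -1 + 3*(-1)) = 1/(2*18*(-1 + 3*(-1))) = 1/(2*18*(-1 - 3)) = 1/(2*18*(-4)) = 1/(-144) = -1/144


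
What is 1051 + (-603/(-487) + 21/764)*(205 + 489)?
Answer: 358930627/186034 ≈ 1929.4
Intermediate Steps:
1051 + (-603/(-487) + 21/764)*(205 + 489) = 1051 + (-603*(-1/487) + 21*(1/764))*694 = 1051 + (603/487 + 21/764)*694 = 1051 + (470919/372068)*694 = 1051 + 163408893/186034 = 358930627/186034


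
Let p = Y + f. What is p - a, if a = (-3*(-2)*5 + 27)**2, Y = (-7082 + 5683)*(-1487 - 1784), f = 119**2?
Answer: 4587041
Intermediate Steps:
f = 14161
Y = 4576129 (Y = -1399*(-3271) = 4576129)
a = 3249 (a = (6*5 + 27)**2 = (30 + 27)**2 = 57**2 = 3249)
p = 4590290 (p = 4576129 + 14161 = 4590290)
p - a = 4590290 - 1*3249 = 4590290 - 3249 = 4587041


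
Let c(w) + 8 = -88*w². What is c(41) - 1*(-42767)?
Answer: -105169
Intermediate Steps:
c(w) = -8 - 88*w²
c(41) - 1*(-42767) = (-8 - 88*41²) - 1*(-42767) = (-8 - 88*1681) + 42767 = (-8 - 147928) + 42767 = -147936 + 42767 = -105169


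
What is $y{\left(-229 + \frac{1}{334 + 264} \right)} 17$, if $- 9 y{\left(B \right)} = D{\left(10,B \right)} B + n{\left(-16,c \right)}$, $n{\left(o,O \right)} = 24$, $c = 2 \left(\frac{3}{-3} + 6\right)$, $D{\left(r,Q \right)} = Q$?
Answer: $- \frac{106314713203}{1072812} \approx -99099.0$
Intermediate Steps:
$c = 10$ ($c = 2 \left(3 \left(- \frac{1}{3}\right) + 6\right) = 2 \left(-1 + 6\right) = 2 \cdot 5 = 10$)
$y{\left(B \right)} = - \frac{8}{3} - \frac{B^{2}}{9}$ ($y{\left(B \right)} = - \frac{B B + 24}{9} = - \frac{B^{2} + 24}{9} = - \frac{24 + B^{2}}{9} = - \frac{8}{3} - \frac{B^{2}}{9}$)
$y{\left(-229 + \frac{1}{334 + 264} \right)} 17 = \left(- \frac{8}{3} - \frac{\left(-229 + \frac{1}{334 + 264}\right)^{2}}{9}\right) 17 = \left(- \frac{8}{3} - \frac{\left(-229 + \frac{1}{598}\right)^{2}}{9}\right) 17 = \left(- \frac{8}{3} - \frac{\left(- \frac{136941}{598}\right)^{2}}{9}\right) 17 = \left(- \frac{8}{3} - \frac{2083648609}{357604}\right) 17 = \left(- \frac{6253806659}{1072812}\right) 17 = - \frac{106314713203}{1072812}$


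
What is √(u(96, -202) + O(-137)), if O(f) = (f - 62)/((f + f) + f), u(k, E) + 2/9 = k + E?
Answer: 5*I*√714455/411 ≈ 10.283*I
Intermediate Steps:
u(k, E) = -2/9 + E + k (u(k, E) = -2/9 + (k + E) = -2/9 + (E + k) = -2/9 + E + k)
O(f) = (-62 + f)/(3*f) (O(f) = (-62 + f)/(2*f + f) = (-62 + f)/((3*f)) = (-62 + f)*(1/(3*f)) = (-62 + f)/(3*f))
√(u(96, -202) + O(-137)) = √((-2/9 - 202 + 96) + (⅓)*(-62 - 137)/(-137)) = √(-956/9 + (⅓)*(-1/137)*(-199)) = √(-956/9 + 199/411) = √(-130375/1233) = 5*I*√714455/411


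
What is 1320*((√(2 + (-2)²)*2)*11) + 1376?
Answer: 1376 + 29040*√6 ≈ 72509.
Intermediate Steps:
1320*((√(2 + (-2)²)*2)*11) + 1376 = 1320*((√(2 + 4)*2)*11) + 1376 = 1320*((√6*2)*11) + 1376 = 1320*((2*√6)*11) + 1376 = 1320*(22*√6) + 1376 = 29040*√6 + 1376 = 1376 + 29040*√6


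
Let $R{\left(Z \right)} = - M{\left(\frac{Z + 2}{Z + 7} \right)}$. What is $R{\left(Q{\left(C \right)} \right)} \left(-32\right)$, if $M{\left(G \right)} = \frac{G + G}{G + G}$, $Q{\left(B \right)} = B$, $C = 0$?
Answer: $32$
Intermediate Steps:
$M{\left(G \right)} = 1$ ($M{\left(G \right)} = \frac{2 G}{2 G} = 2 G \frac{1}{2 G} = 1$)
$R{\left(Z \right)} = -1$ ($R{\left(Z \right)} = \left(-1\right) 1 = -1$)
$R{\left(Q{\left(C \right)} \right)} \left(-32\right) = \left(-1\right) \left(-32\right) = 32$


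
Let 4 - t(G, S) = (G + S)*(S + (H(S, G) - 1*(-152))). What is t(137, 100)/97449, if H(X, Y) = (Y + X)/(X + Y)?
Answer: -59957/97449 ≈ -0.61526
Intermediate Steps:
H(X, Y) = 1 (H(X, Y) = (X + Y)/(X + Y) = 1)
t(G, S) = 4 - (153 + S)*(G + S) (t(G, S) = 4 - (G + S)*(S + (1 - 1*(-152))) = 4 - (G + S)*(S + (1 + 152)) = 4 - (G + S)*(S + 153) = 4 - (G + S)*(153 + S) = 4 - (153 + S)*(G + S))
t(137, 100)/97449 = (4 - 1*100² - 153*137 - 153*100 - 1*137*100)/97449 = (4 - 1*10000 - 20961 - 15300 - 13700)*(1/97449) = (4 - 10000 - 20961 - 15300 - 13700)*(1/97449) = -59957*1/97449 = -59957/97449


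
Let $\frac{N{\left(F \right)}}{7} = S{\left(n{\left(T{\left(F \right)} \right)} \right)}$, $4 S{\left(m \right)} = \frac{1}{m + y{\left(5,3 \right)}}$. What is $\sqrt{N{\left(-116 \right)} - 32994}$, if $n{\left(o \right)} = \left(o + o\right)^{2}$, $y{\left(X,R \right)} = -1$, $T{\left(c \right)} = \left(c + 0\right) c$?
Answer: $\frac{i \sqrt{69227533214284117108623}}{1448511486} \approx 181.64 i$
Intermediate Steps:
$T{\left(c \right)} = c^{2}$ ($T{\left(c \right)} = c c = c^{2}$)
$n{\left(o \right)} = 4 o^{2}$ ($n{\left(o \right)} = \left(2 o\right)^{2} = 4 o^{2}$)
$S{\left(m \right)} = \frac{1}{4 \left(-1 + m\right)}$ ($S{\left(m \right)} = \frac{1}{4 \left(m - 1\right)} = \frac{1}{4 \left(-1 + m\right)}$)
$N{\left(F \right)} = \frac{7}{4 \left(-1 + 4 F^{4}\right)}$ ($N{\left(F \right)} = 7 \frac{1}{4 \left(-1 + 4 \left(F^{2}\right)^{2}\right)} = 7 \frac{1}{4 \left(-1 + 4 F^{4}\right)} = \frac{7}{4 \left(-1 + 4 F^{4}\right)}$)
$\sqrt{N{\left(-116 \right)} - 32994} = \sqrt{\frac{7}{4 \left(-1 + 4 \left(-116\right)^{4}\right)} - 32994} = \sqrt{\frac{7}{4 \left(-1 + 4 \cdot 181063936\right)} - 32994} = \sqrt{\frac{7}{4 \left(-1 + 724255744\right)} - 32994} = \sqrt{\frac{7}{4 \cdot 724255743} - 32994} = \sqrt{\frac{7}{4} \cdot \frac{1}{724255743} - 32994} = \sqrt{\frac{7}{2897022972} - 32994} = \sqrt{- \frac{95584375938161}{2897022972}} = \frac{i \sqrt{69227533214284117108623}}{1448511486}$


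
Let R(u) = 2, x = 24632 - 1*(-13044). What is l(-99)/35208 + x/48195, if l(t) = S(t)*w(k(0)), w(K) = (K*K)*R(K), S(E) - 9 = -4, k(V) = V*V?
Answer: 37676/48195 ≈ 0.78174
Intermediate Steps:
k(V) = V**2
S(E) = 5 (S(E) = 9 - 4 = 5)
x = 37676 (x = 24632 + 13044 = 37676)
w(K) = 2*K**2 (w(K) = (K*K)*2 = K**2*2 = 2*K**2)
l(t) = 0 (l(t) = 5*(2*(0**2)**2) = 5*(2*0**2) = 5*(2*0) = 5*0 = 0)
l(-99)/35208 + x/48195 = 0/35208 + 37676/48195 = 0*(1/35208) + 37676*(1/48195) = 0 + 37676/48195 = 37676/48195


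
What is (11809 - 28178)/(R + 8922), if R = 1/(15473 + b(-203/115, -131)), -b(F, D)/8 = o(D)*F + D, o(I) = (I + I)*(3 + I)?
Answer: -922595781851/502865145553 ≈ -1.8347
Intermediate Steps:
o(I) = 2*I*(3 + I) (o(I) = (2*I)*(3 + I) = 2*I*(3 + I))
b(F, D) = -8*D - 16*D*F*(3 + D) (b(F, D) = -8*((2*D*(3 + D))*F + D) = -8*(2*D*F*(3 + D) + D) = -8*(D + 2*D*F*(3 + D)) = -8*D - 16*D*F*(3 + D))
R = 115/56362379 (R = 1/(15473 + 8*(-131)*(-1 - 2*(-203/115)*(3 - 131))) = 1/(15473 + 8*(-131)*(-1 - 2*(-203*1/115)*(-128))) = 1/(15473 + 8*(-131)*(-1 - 2*(-203/115)*(-128))) = 1/(15473 + 8*(-131)*(-1 - 51968/115)) = 1/(15473 + 8*(-131)*(-52083/115)) = 1/(15473 + 54582984/115) = 1/(56362379/115) = 115/56362379 ≈ 2.0404e-6)
(11809 - 28178)/(R + 8922) = (11809 - 28178)/(115/56362379 + 8922) = -16369/502865145553/56362379 = -16369*56362379/502865145553 = -922595781851/502865145553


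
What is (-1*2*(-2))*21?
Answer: 84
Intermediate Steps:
(-1*2*(-2))*21 = -2*(-2)*21 = 4*21 = 84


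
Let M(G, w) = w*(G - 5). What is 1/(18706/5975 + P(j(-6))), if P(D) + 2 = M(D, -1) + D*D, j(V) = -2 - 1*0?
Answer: 5975/72481 ≈ 0.082435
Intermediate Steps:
M(G, w) = w*(-5 + G)
j(V) = -2 (j(V) = -2 + 0 = -2)
P(D) = 3 + D² - D (P(D) = -2 + (-(-5 + D) + D*D) = -2 + ((5 - D) + D²) = -2 + (5 + D² - D) = 3 + D² - D)
1/(18706/5975 + P(j(-6))) = 1/(18706/5975 + (3 + (-2)² - 1*(-2))) = 1/(18706*(1/5975) + (3 + 4 + 2)) = 1/(18706/5975 + 9) = 1/(72481/5975) = 5975/72481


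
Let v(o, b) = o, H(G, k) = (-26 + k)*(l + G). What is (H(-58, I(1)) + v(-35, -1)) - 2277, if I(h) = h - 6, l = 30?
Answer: -1444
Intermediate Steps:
I(h) = -6 + h
H(G, k) = (-26 + k)*(30 + G)
(H(-58, I(1)) + v(-35, -1)) - 2277 = ((-780 - 26*(-58) + 30*(-6 + 1) - 58*(-6 + 1)) - 35) - 2277 = ((-780 + 1508 + 30*(-5) - 58*(-5)) - 35) - 2277 = ((-780 + 1508 - 150 + 290) - 35) - 2277 = (868 - 35) - 2277 = 833 - 2277 = -1444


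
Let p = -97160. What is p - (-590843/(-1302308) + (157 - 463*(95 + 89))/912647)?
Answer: -115479702547386801/1188547489276 ≈ -97160.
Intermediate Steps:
p - (-590843/(-1302308) + (157 - 463*(95 + 89))/912647) = -97160 - (-590843/(-1302308) + (157 - 463*(95 + 89))/912647) = -97160 - (-590843*(-1/1302308) + (157 - 463*184)*(1/912647)) = -97160 - (590843/1302308 + (157 - 85192)*(1/912647)) = -97160 - (590843/1302308 - 85035*1/912647) = -97160 - (590843/1302308 - 85035/912647) = -97160 - 1*428489330641/1188547489276 = -97160 - 428489330641/1188547489276 = -115479702547386801/1188547489276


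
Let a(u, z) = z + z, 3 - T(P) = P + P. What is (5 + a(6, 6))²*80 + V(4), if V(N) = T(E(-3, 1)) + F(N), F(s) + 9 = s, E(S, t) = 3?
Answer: 23112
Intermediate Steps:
T(P) = 3 - 2*P (T(P) = 3 - (P + P) = 3 - 2*P)
a(u, z) = 2*z
F(s) = -9 + s
V(N) = -12 + N (V(N) = (3 - 2*3) + (-9 + N) = (3 - 6) + (-9 + N) = -3 + (-9 + N) = -12 + N)
(5 + a(6, 6))²*80 + V(4) = (5 + 2*6)²*80 + (-12 + 4) = (5 + 12)²*80 - 8 = 17²*80 - 8 = 289*80 - 8 = 23120 - 8 = 23112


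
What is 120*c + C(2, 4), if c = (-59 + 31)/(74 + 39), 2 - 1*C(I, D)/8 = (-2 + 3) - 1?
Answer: -1552/113 ≈ -13.735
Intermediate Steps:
C(I, D) = 16 (C(I, D) = 16 - 8*((-2 + 3) - 1) = 16 - 8*(1 - 1) = 16 - 8*0 = 16 + 0 = 16)
c = -28/113 ≈ -0.24779
120*c + C(2, 4) = 120*(-28/113) + 16 = -3360/113 + 16 = -1552/113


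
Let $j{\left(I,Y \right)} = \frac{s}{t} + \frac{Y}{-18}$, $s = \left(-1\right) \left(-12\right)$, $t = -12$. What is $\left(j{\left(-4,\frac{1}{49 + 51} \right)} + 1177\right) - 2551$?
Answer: $- \frac{2475001}{1800} \approx -1375.0$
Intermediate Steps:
$s = 12$
$j{\left(I,Y \right)} = -1 - \frac{Y}{18}$ ($j{\left(I,Y \right)} = \frac{12}{-12} + \frac{Y}{-18} = 12 \left(- \frac{1}{12}\right) + Y \left(- \frac{1}{18}\right) = -1 - \frac{Y}{18}$)
$\left(j{\left(-4,\frac{1}{49 + 51} \right)} + 1177\right) - 2551 = \left(\left(-1 - \frac{1}{18 \left(49 + 51\right)}\right) + 1177\right) - 2551 = \left(\left(-1 - \frac{1}{18 \cdot 100}\right) + 1177\right) - 2551 = \left(\left(-1 - \frac{1}{1800}\right) + 1177\right) - 2551 = \left(- \frac{1801}{1800} + 1177\right) - 2551 = \frac{2116799}{1800} - 2551 = - \frac{2475001}{1800}$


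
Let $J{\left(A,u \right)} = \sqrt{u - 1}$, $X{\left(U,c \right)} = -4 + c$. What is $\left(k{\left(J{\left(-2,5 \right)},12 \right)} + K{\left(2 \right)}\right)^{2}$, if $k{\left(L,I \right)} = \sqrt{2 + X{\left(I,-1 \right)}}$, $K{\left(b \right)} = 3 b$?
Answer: $\left(6 + i \sqrt{3}\right)^{2} \approx 33.0 + 20.785 i$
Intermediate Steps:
$J{\left(A,u \right)} = \sqrt{-1 + u}$
$k{\left(L,I \right)} = i \sqrt{3}$ ($k{\left(L,I \right)} = \sqrt{2 - 5} = \sqrt{-3} = i \sqrt{3}$)
$\left(k{\left(J{\left(-2,5 \right)},12 \right)} + K{\left(2 \right)}\right)^{2} = \left(i \sqrt{3} + 3 \cdot 2\right)^{2} = \left(i \sqrt{3} + 6\right)^{2} = \left(6 + i \sqrt{3}\right)^{2}$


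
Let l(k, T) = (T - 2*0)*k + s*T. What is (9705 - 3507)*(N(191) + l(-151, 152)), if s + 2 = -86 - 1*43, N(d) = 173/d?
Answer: -50742102498/191 ≈ -2.6567e+8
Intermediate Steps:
s = -131 (s = -2 + (-86 - 1*43) = -2 + (-86 - 43) = -2 - 129 = -131)
l(k, T) = -131*T + T*k (l(k, T) = (T - 2*0)*k - 131*T = (T + 0)*k - 131*T = T*k - 131*T = -131*T + T*k)
(9705 - 3507)*(N(191) + l(-151, 152)) = (9705 - 3507)*(173/191 + 152*(-131 - 151)) = 6198*(173*(1/191) + 152*(-282)) = 6198*(173/191 - 42864) = 6198*(-8186851/191) = -50742102498/191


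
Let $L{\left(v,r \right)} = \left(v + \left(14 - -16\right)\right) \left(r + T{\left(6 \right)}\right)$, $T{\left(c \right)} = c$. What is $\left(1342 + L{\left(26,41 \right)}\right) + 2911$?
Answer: $6885$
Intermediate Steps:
$L{\left(v,r \right)} = \left(6 + r\right) \left(30 + v\right)$ ($L{\left(v,r \right)} = \left(v + \left(14 - -16\right)\right) \left(r + 6\right) = \left(v + \left(14 + 16\right)\right) \left(6 + r\right) = \left(v + 30\right) \left(6 + r\right) = \left(30 + v\right) \left(6 + r\right) = \left(6 + r\right) \left(30 + v\right)$)
$\left(1342 + L{\left(26,41 \right)}\right) + 2911 = \left(1342 + \left(180 + 6 \cdot 26 + 30 \cdot 41 + 41 \cdot 26\right)\right) + 2911 = \left(1342 + \left(180 + 156 + 1230 + 1066\right)\right) + 2911 = \left(1342 + 2632\right) + 2911 = 3974 + 2911 = 6885$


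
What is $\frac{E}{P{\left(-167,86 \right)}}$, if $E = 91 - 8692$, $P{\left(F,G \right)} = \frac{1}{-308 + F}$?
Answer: $4085475$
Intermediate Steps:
$E = -8601$ ($E = 91 - 8692 = -8601$)
$\frac{E}{P{\left(-167,86 \right)}} = - \frac{8601}{\frac{1}{-308 - 167}} = - \frac{8601}{\frac{1}{-475}} = - \frac{8601}{- \frac{1}{475}} = \left(-8601\right) \left(-475\right) = 4085475$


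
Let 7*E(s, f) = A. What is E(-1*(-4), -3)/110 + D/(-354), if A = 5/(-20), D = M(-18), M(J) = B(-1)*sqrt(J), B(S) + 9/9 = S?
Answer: -1/3080 + I*sqrt(2)/59 ≈ -0.00032468 + 0.02397*I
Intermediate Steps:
B(S) = -1 + S
M(J) = -2*sqrt(J) (M(J) = (-1 - 1)*sqrt(J) = -2*sqrt(J))
D = -6*I*sqrt(2) ≈ -8.4853*I
A = -1/4 (A = 5*(-1/20) = -1/4 ≈ -0.25000)
E(s, f) = -1/28 (E(s, f) = (1/7)*(-1/4) = -1/28)
E(-1*(-4), -3)/110 + D/(-354) = -1/28/110 - 6*I*sqrt(2)/(-354) = -1/28*1/110 - 6*I*sqrt(2)*(-1/354) = -1/3080 + I*sqrt(2)/59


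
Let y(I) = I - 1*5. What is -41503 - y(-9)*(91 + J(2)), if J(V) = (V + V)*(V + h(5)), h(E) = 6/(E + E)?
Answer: -200417/5 ≈ -40083.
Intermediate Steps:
y(I) = -5 + I (y(I) = I - 5 = -5 + I)
h(E) = 3/E (h(E) = 6/((2*E)) = 6*(1/(2*E)) = 3/E)
J(V) = 2*V*(3/5 + V) (J(V) = (V + V)*(V + 3/5) = (2*V)*(V + 3*(1/5)) = (2*V)*(V + 3/5) = (2*V)*(3/5 + V) = 2*V*(3/5 + V))
-41503 - y(-9)*(91 + J(2)) = -41503 - (-5 - 9)*(91 + (2/5)*2*(3 + 5*2)) = -41503 - (-14)*(91 + (2/5)*2*(3 + 10)) = -41503 - (-14)*(91 + (2/5)*2*13) = -41503 - (-14)*(91 + 52/5) = -41503 - (-14)*507/5 = -41503 - 1*(-7098/5) = -41503 + 7098/5 = -200417/5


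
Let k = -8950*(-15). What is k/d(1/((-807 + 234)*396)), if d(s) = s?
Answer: -30462399000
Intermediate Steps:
k = 134250
k/d(1/((-807 + 234)*396)) = 134250/((1/((-807 + 234)*396))) = 134250/(((1/396)/(-573))) = 134250/((-1/573*1/396)) = 134250/(-1/226908) = 134250*(-226908) = -30462399000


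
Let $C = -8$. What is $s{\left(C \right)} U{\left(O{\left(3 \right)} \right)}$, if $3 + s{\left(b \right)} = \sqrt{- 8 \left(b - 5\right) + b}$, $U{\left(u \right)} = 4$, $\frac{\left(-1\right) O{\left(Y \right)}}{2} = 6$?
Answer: $-12 + 16 \sqrt{6} \approx 27.192$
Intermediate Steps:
$O{\left(Y \right)} = -12$ ($O{\left(Y \right)} = \left(-2\right) 6 = -12$)
$s{\left(b \right)} = -3 + \sqrt{40 - 7 b}$ ($s{\left(b \right)} = -3 + \sqrt{- 8 \left(b - 5\right) + b} = -3 + \sqrt{- 8 \left(-5 + b\right) + b} = -3 + \sqrt{\left(40 - 8 b\right) + b} = -3 + \sqrt{40 - 7 b}$)
$s{\left(C \right)} U{\left(O{\left(3 \right)} \right)} = \left(-3 + \sqrt{40 - -56}\right) 4 = \left(-3 + \sqrt{40 + 56}\right) 4 = \left(-3 + \sqrt{96}\right) 4 = \left(-3 + 4 \sqrt{6}\right) 4 = -12 + 16 \sqrt{6}$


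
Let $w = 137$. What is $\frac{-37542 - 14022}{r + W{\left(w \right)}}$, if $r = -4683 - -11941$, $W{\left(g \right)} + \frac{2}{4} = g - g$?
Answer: $- \frac{103128}{14515} \approx -7.1049$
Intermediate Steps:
$W{\left(g \right)} = - \frac{1}{2}$ ($W{\left(g \right)} = - \frac{1}{2} + \left(g - g\right) = - \frac{1}{2} + 0 = - \frac{1}{2}$)
$r = 7258$ ($r = -4683 + 11941 = 7258$)
$\frac{-37542 - 14022}{r + W{\left(w \right)}} = \frac{-37542 - 14022}{7258 - \frac{1}{2}} = - \frac{51564}{\frac{14515}{2}} = \left(-51564\right) \frac{2}{14515} = - \frac{103128}{14515}$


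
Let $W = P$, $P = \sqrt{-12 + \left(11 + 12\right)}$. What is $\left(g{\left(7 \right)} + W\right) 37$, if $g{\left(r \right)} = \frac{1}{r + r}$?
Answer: $\frac{37}{14} + 37 \sqrt{11} \approx 125.36$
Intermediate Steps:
$g{\left(r \right)} = \frac{1}{2 r}$
$P = \sqrt{11}$ ($P = \sqrt{-12 + 23} = \sqrt{11} \approx 3.3166$)
$W = \sqrt{11} \approx 3.3166$
$\left(g{\left(7 \right)} + W\right) 37 = \left(\frac{1}{2 \cdot 7} + \sqrt{11}\right) 37 = \left(\frac{1}{2} \cdot \frac{1}{7} + \sqrt{11}\right) 37 = \left(\frac{1}{14} + \sqrt{11}\right) 37 = \frac{37}{14} + 37 \sqrt{11}$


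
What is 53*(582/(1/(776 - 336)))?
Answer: 13572240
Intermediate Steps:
53*(582/(1/(776 - 336))) = 53*(582/(1/440)) = 53*(582*440) = 53*256080 = 13572240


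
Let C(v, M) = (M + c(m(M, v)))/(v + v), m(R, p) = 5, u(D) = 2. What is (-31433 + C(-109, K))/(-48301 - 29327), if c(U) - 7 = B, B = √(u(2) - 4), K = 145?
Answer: 1142091/2820484 + I*√2/16922904 ≈ 0.40493 + 8.3568e-8*I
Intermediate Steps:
B = I*√2 (B = √(2 - 4) = √(-2) = I*√2 ≈ 1.4142*I)
c(U) = 7 + I*√2
C(v, M) = (7 + M + I*√2)/(2*v) (C(v, M) = (M + (7 + I*√2))/(v + v) = (7 + M + I*√2)/((2*v)) = (7 + M + I*√2)*(1/(2*v)) = (7 + M + I*√2)/(2*v))
(-31433 + C(-109, K))/(-48301 - 29327) = (-31433 + (½)*(7 + 145 + I*√2)/(-109))/(-48301 - 29327) = (-31433 + (½)*(-1/109)*(152 + I*√2))/(-77628) = (-31433 + (-76/109 - I*√2/218))*(-1/77628) = (-3426273/109 - I*√2/218)*(-1/77628) = 1142091/2820484 + I*√2/16922904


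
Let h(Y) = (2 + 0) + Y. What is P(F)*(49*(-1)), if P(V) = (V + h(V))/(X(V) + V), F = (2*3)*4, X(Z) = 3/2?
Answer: -4900/51 ≈ -96.078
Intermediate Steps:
X(Z) = 3/2 (X(Z) = 3*(1/2) = 3/2)
F = 24 (F = 6*4 = 24)
h(Y) = 2 + Y
P(V) = (2 + 2*V)/(3/2 + V) (P(V) = (V + (2 + V))/(3/2 + V) = (2 + 2*V)/(3/2 + V))
P(F)*(49*(-1)) = (4*(1 + 24)/(3 + 2*24))*(49*(-1)) = (4*25/(3 + 48))*(-49) = (4*25/51)*(-49) = (4*(1/51)*25)*(-49) = (100/51)*(-49) = -4900/51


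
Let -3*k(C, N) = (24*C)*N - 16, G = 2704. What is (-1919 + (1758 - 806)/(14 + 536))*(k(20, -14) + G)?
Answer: -7828593152/825 ≈ -9.4892e+6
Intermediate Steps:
k(C, N) = 16/3 - 8*C*N (k(C, N) = -((24*C)*N - 16)/3 = -(24*C*N - 16)/3 = -(-16 + 24*C*N)/3 = 16/3 - 8*C*N)
(-1919 + (1758 - 806)/(14 + 536))*(k(20, -14) + G) = (-1919 + (1758 - 806)/(14 + 536))*((16/3 - 8*20*(-14)) + 2704) = (-1919 + 952/550)*((16/3 + 2240) + 2704) = (-1919 + 952*(1/550))*(6736/3 + 2704) = (-1919 + 476/275)*(14848/3) = -527249/275*14848/3 = -7828593152/825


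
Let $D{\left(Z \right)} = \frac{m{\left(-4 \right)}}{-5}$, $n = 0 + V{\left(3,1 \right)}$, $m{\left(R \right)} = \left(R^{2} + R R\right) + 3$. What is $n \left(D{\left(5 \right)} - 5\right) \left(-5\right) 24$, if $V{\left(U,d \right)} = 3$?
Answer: $4320$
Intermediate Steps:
$m{\left(R \right)} = 3 + 2 R^{2}$ ($m{\left(R \right)} = \left(R^{2} + R^{2}\right) + 3 = 2 R^{2} + 3 = 3 + 2 R^{2}$)
$n = 3$ ($n = 0 + 3 = 3$)
$D{\left(Z \right)} = -7$ ($D{\left(Z \right)} = \frac{3 + 2 \left(-4\right)^{2}}{-5} = \left(3 + 2 \cdot 16\right) \left(- \frac{1}{5}\right) = \left(3 + 32\right) \left(- \frac{1}{5}\right) = 35 \left(- \frac{1}{5}\right) = -7$)
$n \left(D{\left(5 \right)} - 5\right) \left(-5\right) 24 = 3 \left(-7 - 5\right) \left(-5\right) 24 = 3 \left(\left(-12\right) \left(-5\right)\right) 24 = 3 \cdot 60 \cdot 24 = 180 \cdot 24 = 4320$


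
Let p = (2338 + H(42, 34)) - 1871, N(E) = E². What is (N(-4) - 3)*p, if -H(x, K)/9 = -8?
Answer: 7007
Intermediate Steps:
H(x, K) = 72 (H(x, K) = -9*(-8) = 72)
p = 539 (p = (2338 + 72) - 1871 = 2410 - 1871 = 539)
(N(-4) - 3)*p = ((-4)² - 3)*539 = (16 - 3)*539 = 13*539 = 7007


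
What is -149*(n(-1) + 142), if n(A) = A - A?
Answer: -21158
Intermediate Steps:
n(A) = 0
-149*(n(-1) + 142) = -149*(0 + 142) = -149*142 = -21158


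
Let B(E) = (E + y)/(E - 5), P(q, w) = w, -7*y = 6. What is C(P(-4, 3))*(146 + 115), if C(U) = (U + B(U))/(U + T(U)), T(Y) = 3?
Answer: 2349/28 ≈ 83.893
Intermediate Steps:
y = -6/7 (y = -1/7*6 = -6/7 ≈ -0.85714)
B(E) = (-6/7 + E)/(-5 + E) (B(E) = (E - 6/7)/(E - 5) = (-6/7 + E)/(-5 + E))
C(U) = (U + (-6/7 + U)/(-5 + U))/(3 + U) (C(U) = (U + (-6/7 + U)/(-5 + U))/(U + 3) = (U + (-6/7 + U)/(-5 + U))/(3 + U))
C(P(-4, 3))*(146 + 115) = ((-6/7 + 3 + 3*(-5 + 3))/((-5 + 3)*(3 + 3)))*(146 + 115) = ((-6/7 + 3 + 3*(-2))/(-2*6))*261 = -1/2*1/6*(-6/7 + 3 - 6)*261 = -1/2*1/6*(-27/7)*261 = (9/28)*261 = 2349/28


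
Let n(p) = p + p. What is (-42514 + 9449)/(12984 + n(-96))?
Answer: -33065/12792 ≈ -2.5848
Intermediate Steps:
n(p) = 2*p
(-42514 + 9449)/(12984 + n(-96)) = (-42514 + 9449)/(12984 + 2*(-96)) = -33065/(12984 - 192) = -33065/12792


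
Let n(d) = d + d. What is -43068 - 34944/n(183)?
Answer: -2632972/61 ≈ -43164.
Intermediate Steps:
n(d) = 2*d
-43068 - 34944/n(183) = -43068 - 34944/(2*183) = -43068 - 34944/366 = -43068 - 34944*1/366 = -43068 - 5824/61 = -2632972/61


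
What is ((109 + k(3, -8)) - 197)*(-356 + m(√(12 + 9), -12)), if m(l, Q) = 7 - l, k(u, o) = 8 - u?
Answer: 28967 + 83*√21 ≈ 29347.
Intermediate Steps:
((109 + k(3, -8)) - 197)*(-356 + m(√(12 + 9), -12)) = ((109 + (8 - 1*3)) - 197)*(-356 + (7 - √(12 + 9))) = ((109 + (8 - 3)) - 197)*(-356 + (7 - √21)) = ((109 + 5) - 197)*(-349 - √21) = (114 - 197)*(-349 - √21) = -83*(-349 - √21) = 28967 + 83*√21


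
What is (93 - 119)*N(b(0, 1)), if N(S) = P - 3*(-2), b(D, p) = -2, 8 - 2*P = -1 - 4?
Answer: -325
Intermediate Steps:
P = 13/2 (P = 4 - (-1 - 4)/2 = 4 - ½*(-5) = 4 + 5/2 = 13/2 ≈ 6.5000)
N(S) = 25/2 (N(S) = 13/2 - 3*(-2) = 13/2 - 1*(-6) = 13/2 + 6 = 25/2)
(93 - 119)*N(b(0, 1)) = (93 - 119)*(25/2) = -26*25/2 = -325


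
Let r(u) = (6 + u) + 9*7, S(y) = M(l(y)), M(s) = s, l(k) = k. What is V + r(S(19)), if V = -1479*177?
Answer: -261695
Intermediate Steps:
S(y) = y
V = -261783
r(u) = 69 + u (r(u) = (6 + u) + 63 = 69 + u)
V + r(S(19)) = -261783 + (69 + 19) = -261783 + 88 = -261695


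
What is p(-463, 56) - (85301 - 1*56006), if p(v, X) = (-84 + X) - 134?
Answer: -29457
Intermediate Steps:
p(v, X) = -218 + X
p(-463, 56) - (85301 - 1*56006) = (-218 + 56) - (85301 - 1*56006) = -162 - (85301 - 56006) = -162 - 1*29295 = -162 - 29295 = -29457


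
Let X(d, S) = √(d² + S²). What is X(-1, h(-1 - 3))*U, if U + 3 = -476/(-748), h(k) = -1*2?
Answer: -26*√5/11 ≈ -5.2852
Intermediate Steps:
h(k) = -2
X(d, S) = √(S² + d²)
U = -26/11 (U = -3 - 476/(-748) = -3 - 476*(-1/748) = -3 + 7/11 = -26/11 ≈ -2.3636)
X(-1, h(-1 - 3))*U = √((-2)² + (-1)²)*(-26/11) = √(4 + 1)*(-26/11) = √5*(-26/11) = -26*√5/11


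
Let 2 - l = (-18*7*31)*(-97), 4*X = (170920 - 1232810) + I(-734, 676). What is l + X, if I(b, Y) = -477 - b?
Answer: -2577153/4 ≈ -6.4429e+5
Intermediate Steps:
X = -1061633/4 (X = ((170920 - 1232810) + (-477 - 1*(-734)))/4 = (-1061890 + (-477 + 734))/4 = (-1061890 + 257)/4 = (1/4)*(-1061633) = -1061633/4 ≈ -2.6541e+5)
l = -378880 (l = 2 - -18*7*31*(-97) = 2 - (-126*31)*(-97) = 2 - (-3906)*(-97) = 2 - 1*378882 = 2 - 378882 = -378880)
l + X = -378880 - 1061633/4 = -2577153/4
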